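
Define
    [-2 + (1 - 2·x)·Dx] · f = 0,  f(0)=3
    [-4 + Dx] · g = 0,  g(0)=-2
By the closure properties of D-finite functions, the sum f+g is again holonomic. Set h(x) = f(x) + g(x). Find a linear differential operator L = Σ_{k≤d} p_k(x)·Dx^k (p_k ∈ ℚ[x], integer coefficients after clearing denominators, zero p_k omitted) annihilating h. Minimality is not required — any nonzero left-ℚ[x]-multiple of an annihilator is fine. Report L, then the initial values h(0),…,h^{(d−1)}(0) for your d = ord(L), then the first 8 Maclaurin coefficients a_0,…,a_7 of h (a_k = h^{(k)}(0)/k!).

L = -32·x + (-4 + 32·x - 32·x^2)·Dx + (1 - 6·x + 8·x^2)·Dx^2  (order 2).
h: a_k = 1, -2, -4, 8/3, 80/3, 1184/15, 8128/45, 118912/315, …
ICs: h(0) = 1, h′(0) = -2.

f: a_k = 3, 6, 12, 24, 48, 96, 192, 384, …
g: a_k = -2, -8, -16, -64/3, -64/3, -256/15, -512/45, -2048/315, …
L₀ := lclm(L_f,L_g); ord L₀ ≤ 1+1.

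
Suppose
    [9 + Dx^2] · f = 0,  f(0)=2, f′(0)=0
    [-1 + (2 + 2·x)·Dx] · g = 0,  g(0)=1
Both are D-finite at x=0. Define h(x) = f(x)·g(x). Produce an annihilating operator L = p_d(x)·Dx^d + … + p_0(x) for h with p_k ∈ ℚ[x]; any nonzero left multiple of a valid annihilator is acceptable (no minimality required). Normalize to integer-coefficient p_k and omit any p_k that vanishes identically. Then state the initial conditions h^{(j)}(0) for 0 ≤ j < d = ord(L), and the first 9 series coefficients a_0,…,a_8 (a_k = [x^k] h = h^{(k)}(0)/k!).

L = (39 + 72·x + 36·x^2) + (-4 - 4·x)·Dx + (4 + 8·x + 4·x^2)·Dx^2  (order 2).
h: a_k = 2, 1, -37/4, -35/8, 499/64, 367/128, -6549/2560, -4119/5120, 271401/573440, …
ICs: h(0) = 2, h′(0) = 1.

f: a_k = 2, 0, -9, 0, 27/4, 0, -81/40, 0, 729/2240, …
g: a_k = 1, 1/2, -1/8, 1/16, -5/128, 7/256, -21/1024, 33/2048, -429/32768, …
Product ⇒ symmetric product L₀, ord ≤ 2.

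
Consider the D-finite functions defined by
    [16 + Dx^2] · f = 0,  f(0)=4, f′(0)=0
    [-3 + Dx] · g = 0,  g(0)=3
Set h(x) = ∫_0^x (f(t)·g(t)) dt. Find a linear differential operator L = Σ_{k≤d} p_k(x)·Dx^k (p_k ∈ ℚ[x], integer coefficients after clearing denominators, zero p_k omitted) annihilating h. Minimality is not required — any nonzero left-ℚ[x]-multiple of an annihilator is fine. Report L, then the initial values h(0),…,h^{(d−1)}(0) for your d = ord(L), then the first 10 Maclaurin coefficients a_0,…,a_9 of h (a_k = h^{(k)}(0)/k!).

f: a_k = 4, 0, -32, 0, 128/3, 0, -1024/45, 0, 2048/315, 0, …
g: a_k = 3, 9, 27/2, 27/2, 81/8, 243/40, 243/80, 729/560, 2187/4480, 729/4480, …
h₀=f·g: eliminate ⇒ L₀, order ≤ 2·1.
Integrate: L := L₀·Dx.
L = 25·Dx - 6·Dx^2 + Dx^3  (order 3).
h: a_k = 0, 12, 18, -14, -117/2, -527/10, -79/20, 1679/60, 25481/1120, 164833/30240, …
ICs: h(0) = 0, h′(0) = 12, h′′(0) = 36.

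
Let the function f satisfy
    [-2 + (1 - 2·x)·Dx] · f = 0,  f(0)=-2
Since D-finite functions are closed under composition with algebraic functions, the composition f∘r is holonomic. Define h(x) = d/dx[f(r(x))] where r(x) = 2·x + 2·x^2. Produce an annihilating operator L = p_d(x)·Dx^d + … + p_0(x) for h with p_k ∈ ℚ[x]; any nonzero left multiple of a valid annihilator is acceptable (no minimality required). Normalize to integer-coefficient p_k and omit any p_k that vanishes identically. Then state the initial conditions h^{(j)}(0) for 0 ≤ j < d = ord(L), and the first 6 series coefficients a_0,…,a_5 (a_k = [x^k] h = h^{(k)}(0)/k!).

L = (10 + 24·x + 24·x^2) + (-1 + 2·x + 12·x^2 + 8·x^3)·Dx  (order 1).
h: a_k = -8, -80, -576, -3712, -22400, -129792, …
ICs: h(0) = -8.

f: a_k = -2, -4, -8, -16, -32, -64, …
L₀ from L_f via x↦r, Dx↦r'^{-1}Dx.
h₀' ⇒ L via d/dx closure of L₀.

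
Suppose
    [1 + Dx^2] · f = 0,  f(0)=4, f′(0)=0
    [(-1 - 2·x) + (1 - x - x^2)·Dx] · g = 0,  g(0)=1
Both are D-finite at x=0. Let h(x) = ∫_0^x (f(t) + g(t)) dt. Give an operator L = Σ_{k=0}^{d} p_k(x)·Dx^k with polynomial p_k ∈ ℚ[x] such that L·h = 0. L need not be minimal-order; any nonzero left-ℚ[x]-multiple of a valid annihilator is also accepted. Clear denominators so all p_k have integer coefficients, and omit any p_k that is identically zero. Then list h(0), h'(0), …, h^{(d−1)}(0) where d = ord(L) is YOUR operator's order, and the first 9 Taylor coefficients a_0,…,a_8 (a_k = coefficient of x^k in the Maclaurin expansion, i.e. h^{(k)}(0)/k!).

f: a_k = 4, 0, -2, 0, 1/6, 0, -1/180, 0, 1/10080, …
g: a_k = 1, 1, 2, 3, 5, 8, 13, 21, 34, …
Sum ⇒ L₀ = lclm(L_f,L_g) in ℚ(x)⟨Dx⟩.
h=∫₀ˣh₀: take L = L₀·Dx.
L = (-19 - 48·x - 31·x^2 - 24·x^3 - 5·x^4 - 2·x^5)·Dx + (5 - x - 4·x^2 - 7·x^3 - 6·x^4 - 3·x^5 - x^6)·Dx^2 + (-19 - 48·x - 31·x^2 - 24·x^3 - 5·x^4 - 2·x^5)·Dx^3 + (5 - x - 4·x^2 - 7·x^3 - 6·x^4 - 3·x^5 - x^6)·Dx^4  (order 4).
h: a_k = 0, 5, 1/2, 0, 3/4, 31/30, 4/3, 2339/1260, 21/8, …
ICs: h(0) = 0, h′(0) = 5, h′′(0) = 1, h′′′(0) = 0.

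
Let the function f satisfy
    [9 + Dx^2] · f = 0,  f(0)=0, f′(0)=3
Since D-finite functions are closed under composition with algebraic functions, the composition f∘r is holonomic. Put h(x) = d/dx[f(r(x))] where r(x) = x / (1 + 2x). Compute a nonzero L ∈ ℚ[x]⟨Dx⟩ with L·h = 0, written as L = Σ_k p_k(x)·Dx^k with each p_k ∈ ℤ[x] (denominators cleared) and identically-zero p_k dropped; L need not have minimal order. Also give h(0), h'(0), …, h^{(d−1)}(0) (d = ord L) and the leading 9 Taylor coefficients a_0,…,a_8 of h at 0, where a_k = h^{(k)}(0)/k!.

f: a_k = 0, 3, 0, -9/2, 0, 81/40, 0, -243/560, 0, …
Substitute x→r, Dx→(1/r')Dx; clear ⇒ L₀.
h=h₀': d/dx-closure on L₀ ⇒ L.
L = (33 + 96·x + 96·x^2) + (12 + 72·x + 144·x^2 + 96·x^3)·Dx + (1 + 8·x + 24·x^2 + 32·x^3 + 16·x^4)·Dx^2  (order 2).
h: a_k = 3, -12, 45/2, 12, -2319/8, 2925/2, -429483/80, 83163/5, -40937265/896, …
ICs: h(0) = 3, h′(0) = -12.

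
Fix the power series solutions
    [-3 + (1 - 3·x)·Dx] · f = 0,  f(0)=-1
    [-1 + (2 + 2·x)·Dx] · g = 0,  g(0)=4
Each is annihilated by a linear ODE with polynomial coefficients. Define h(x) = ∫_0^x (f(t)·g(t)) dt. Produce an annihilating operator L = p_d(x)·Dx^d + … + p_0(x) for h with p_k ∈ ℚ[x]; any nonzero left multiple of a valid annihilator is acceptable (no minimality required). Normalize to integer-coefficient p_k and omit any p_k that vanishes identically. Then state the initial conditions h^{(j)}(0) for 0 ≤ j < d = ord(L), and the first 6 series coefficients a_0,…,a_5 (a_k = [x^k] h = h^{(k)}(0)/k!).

f: a_k = -1, -3, -9, -27, -81, -243, …
g: a_k = 4, 2, -1/2, 1/4, -5/32, 7/64, …
h₀=f·g: eliminate ⇒ L₀, order ≤ 1·1.
Integrate: L := L₀·Dx.
L = (7 + 3·x)·Dx + (-2 + 4·x + 6·x^2)·Dx^2  (order 2).
h: a_k = 0, -4, -7, -83/6, -499/16, -11971/160, …
ICs: h(0) = 0, h′(0) = -4.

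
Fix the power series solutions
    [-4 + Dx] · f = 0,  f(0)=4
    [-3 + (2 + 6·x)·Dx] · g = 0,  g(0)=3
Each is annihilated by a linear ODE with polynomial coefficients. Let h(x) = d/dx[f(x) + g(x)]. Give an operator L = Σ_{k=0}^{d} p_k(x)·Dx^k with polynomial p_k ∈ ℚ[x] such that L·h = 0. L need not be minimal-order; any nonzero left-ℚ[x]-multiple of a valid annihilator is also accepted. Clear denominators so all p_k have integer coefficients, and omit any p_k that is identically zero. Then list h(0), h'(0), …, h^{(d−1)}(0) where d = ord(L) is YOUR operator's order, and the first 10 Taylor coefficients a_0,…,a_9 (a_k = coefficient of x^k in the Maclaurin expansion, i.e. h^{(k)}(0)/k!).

f: a_k = 4, 16, 32, 128/3, 128/3, 512/15, 1024/45, 4096/315, 2048/315, 8192/2835, …
g: a_k = 3, 9/2, -27/8, 81/16, -1215/128, 5103/256, -45927/1024, 216513/2048, -8444007/32768, 42220035/65536, …
L₀ := lclm(L_f,L_g); ord L₀ ≤ 1+1.
Differentiate: ansatz ord ≤ ord L₀ ⇒ L.
L = (-204 - 288·x) + (-37 - 384·x - 576·x^2)·Dx + (22 + 114·x + 144·x^2)·Dx^2  (order 2).
h: a_k = 41/2, 229/4, 2291/16, 12739/96, 207617/768, -1018139/7680, 76590203/92160, -2592753341/1290240, 120230670137/20643840, -6100088793179/371589120, …
ICs: h(0) = 41/2, h′(0) = 229/4.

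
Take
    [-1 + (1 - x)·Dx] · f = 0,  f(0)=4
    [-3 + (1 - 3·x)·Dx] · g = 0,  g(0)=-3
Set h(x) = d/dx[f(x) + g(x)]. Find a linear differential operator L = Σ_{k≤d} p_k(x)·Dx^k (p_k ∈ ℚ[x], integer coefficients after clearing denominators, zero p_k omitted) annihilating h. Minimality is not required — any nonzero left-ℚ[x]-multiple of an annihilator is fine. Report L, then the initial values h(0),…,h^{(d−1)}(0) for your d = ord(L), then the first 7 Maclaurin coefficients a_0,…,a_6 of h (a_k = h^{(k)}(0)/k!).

L = 18 + (-12 + 18·x)·Dx + (1 - 4·x + 3·x^2)·Dx^2  (order 2).
h: a_k = -5, -46, -231, -956, -3625, -13098, -45899, …
ICs: h(0) = -5, h′(0) = -46.

f: a_k = 4, 4, 4, 4, 4, 4, 4, …
g: a_k = -3, -9, -27, -81, -243, -729, -2187, …
L₀ := lclm(L_f,L_g); ord L₀ ≤ 1+1.
h=h₀': d/dx-closure on L₀ ⇒ L.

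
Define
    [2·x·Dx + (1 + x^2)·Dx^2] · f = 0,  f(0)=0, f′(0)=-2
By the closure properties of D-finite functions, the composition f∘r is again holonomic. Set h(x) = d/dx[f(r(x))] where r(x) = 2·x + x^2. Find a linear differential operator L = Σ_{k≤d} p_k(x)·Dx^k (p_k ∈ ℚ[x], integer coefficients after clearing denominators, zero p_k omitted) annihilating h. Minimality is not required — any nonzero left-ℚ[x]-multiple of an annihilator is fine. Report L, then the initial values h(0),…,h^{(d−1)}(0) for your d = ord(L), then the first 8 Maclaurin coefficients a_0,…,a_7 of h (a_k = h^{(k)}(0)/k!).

f: a_k = 0, -2, 0, 2/3, 0, -2/5, 0, 2/7, …
L₀ from L_f via x↦r, Dx↦r'^{-1}Dx.
h₀' ⇒ L via d/dx closure of L₀.
L = (-1 + 8·x + 16·x^2 + 12·x^3 + 3·x^4) + (1 + x + 4·x^2 + 8·x^3 + 5·x^4 + x^5)·Dx  (order 1).
h: a_k = -4, -4, 16, 32, -44, -188, 32, 896, …
ICs: h(0) = -4.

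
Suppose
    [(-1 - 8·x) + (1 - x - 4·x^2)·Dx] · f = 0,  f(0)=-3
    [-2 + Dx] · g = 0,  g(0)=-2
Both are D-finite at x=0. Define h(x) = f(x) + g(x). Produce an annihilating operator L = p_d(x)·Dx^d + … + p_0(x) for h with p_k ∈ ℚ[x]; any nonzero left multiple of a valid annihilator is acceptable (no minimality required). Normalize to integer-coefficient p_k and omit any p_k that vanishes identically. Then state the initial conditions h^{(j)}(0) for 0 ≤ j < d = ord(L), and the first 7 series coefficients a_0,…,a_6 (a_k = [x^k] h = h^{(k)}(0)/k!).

f: a_k = -3, -3, -15, -27, -87, -195, -543, …
g: a_k = -2, -4, -4, -8/3, -4/3, -8/15, -8/45, …
Weyl lclm of L_f,L_g ⇒ L₀ (ord ≤ 2).
L = (-16 - 20·x - 240·x^2 - 128·x^3) + (6 + 32·x + 124·x^2 - 32·x^3 - 64·x^4)·Dx + (1 - 11·x - 2·x^2 + 48·x^3 + 32·x^4)·Dx^2  (order 2).
h: a_k = -5, -7, -19, -89/3, -265/3, -2933/15, -24443/45, …
ICs: h(0) = -5, h′(0) = -7.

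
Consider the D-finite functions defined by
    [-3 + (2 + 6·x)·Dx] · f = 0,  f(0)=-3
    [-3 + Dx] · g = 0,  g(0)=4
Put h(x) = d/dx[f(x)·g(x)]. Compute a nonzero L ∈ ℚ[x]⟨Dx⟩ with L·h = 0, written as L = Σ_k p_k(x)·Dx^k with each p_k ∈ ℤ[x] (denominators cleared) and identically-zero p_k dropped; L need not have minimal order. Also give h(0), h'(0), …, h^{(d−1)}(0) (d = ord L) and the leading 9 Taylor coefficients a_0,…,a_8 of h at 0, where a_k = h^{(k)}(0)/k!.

f: a_k = -3, -9/2, 27/8, -81/16, 1215/128, -5103/256, 45927/1024, -216513/2048, 8444007/32768, …
g: a_k = 4, 12, 18, 18, 27/2, 81/10, 81/20, 243/140, 729/1120, …
f·g: L₀ = L_f ⊗_s L_g, ord ≤ 1·1.
Differentiate: ansatz ord ≤ ord L₀ ⇒ L.
L = (7 + 36·x + 36·x^2) + (-2 - 10·x - 12·x^2)·Dx  (order 1).
h: a_k = -54, -189, -1377/4, -2673/8, -26001/64, 64881/640, -2456001/2560, 86498037/35840, -582964533/81920, …
ICs: h(0) = -54.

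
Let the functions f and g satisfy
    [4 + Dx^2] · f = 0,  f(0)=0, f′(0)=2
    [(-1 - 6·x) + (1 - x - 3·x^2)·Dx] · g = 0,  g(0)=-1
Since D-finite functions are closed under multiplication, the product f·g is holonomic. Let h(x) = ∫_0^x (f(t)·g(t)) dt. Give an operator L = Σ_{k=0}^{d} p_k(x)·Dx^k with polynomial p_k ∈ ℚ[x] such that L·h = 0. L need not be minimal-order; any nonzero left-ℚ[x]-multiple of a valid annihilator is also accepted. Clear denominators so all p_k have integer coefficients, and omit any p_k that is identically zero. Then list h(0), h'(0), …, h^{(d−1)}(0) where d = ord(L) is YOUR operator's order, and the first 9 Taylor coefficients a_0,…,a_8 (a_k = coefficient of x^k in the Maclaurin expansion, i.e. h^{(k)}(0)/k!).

L = (2 + 4·x + 12·x^2)·Dx + (2 + 12·x)·Dx^2 + (-1 + x + 3·x^2)·Dx^3  (order 3).
h: a_k = 0, 0, -1, -2/3, -5/3, -38/15, -247/45, -152/15, -26729/1260, …
ICs: h(0) = 0, h′(0) = 0, h′′(0) = -2.

f: a_k = 0, 2, 0, -4/3, 0, 4/15, 0, -8/315, 0, …
g: a_k = -1, -1, -4, -7, -19, -40, -97, -217, -508, …
L₀ := L_f ⊗_s L_g (sym. prod.), ord ≤ 2.
h=∫h₀ ⇒ L = L₀·Dx.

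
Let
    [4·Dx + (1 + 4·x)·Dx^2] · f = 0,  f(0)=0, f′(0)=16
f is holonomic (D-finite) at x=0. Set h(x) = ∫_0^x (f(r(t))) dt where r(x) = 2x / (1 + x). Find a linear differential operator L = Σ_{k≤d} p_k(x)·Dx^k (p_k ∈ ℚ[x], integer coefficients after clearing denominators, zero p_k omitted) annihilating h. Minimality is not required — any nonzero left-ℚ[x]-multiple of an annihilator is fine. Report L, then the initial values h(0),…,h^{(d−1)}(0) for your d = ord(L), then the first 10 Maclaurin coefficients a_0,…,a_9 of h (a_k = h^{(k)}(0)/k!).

f: a_k = 0, 16, -32, 256/3, -256, 4096/5, -8192/3, 65536/7, -32768, 1048576/9, …
Substitute x→r, Dx→(1/r')Dx; clear ⇒ L₀.
Integrate: L := L₀·Dx.
L = (10 + 18·x)·Dx^2 + (1 + 10·x + 9·x^2)·Dx^3  (order 3).
h: a_k = 0, 0, 16, -160/3, 728/3, -1312, 118096/15, -151840/3, 2391484/7, -21523360/9, …
ICs: h(0) = 0, h′(0) = 0, h′′(0) = 32.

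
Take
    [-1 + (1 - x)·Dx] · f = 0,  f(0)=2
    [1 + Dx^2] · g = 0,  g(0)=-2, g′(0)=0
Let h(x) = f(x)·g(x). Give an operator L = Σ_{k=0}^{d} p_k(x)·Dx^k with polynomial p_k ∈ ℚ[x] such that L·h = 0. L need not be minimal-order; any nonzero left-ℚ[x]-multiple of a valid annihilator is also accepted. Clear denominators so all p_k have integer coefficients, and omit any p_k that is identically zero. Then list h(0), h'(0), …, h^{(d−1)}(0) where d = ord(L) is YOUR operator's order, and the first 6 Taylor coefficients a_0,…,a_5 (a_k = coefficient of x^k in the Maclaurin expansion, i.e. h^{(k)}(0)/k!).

L = (-1 + x) + 2·Dx + (-1 + x)·Dx^2  (order 2).
h: a_k = -4, -4, -2, -2, -13/6, -13/6, …
ICs: h(0) = -4, h′(0) = -4.

f: a_k = 2, 2, 2, 2, 2, 2, …
g: a_k = -2, 0, 1, 0, -1/12, 0, …
Sym-product of L_f,L_g gives L₀ (≤ ord 2).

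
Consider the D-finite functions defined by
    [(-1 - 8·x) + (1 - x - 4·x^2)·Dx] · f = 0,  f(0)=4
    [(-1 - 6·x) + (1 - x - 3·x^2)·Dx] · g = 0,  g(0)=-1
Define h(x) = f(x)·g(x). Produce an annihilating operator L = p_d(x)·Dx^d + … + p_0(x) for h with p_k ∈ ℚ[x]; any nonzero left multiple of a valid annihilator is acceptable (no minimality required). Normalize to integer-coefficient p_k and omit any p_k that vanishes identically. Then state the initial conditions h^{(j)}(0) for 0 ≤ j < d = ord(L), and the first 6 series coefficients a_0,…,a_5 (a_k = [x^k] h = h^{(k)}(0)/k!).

f: a_k = 4, 4, 20, 36, 116, 260, …
g: a_k = -1, -1, -4, -7, -19, -40, …
f·g: L₀ = L_f ⊗_s L_g, ord ≤ 1·1.
L = (-2 - 12·x + 21·x^2 + 48·x^3) + (1 - 2·x - 6·x^2 + 7·x^3 + 12·x^4)·Dx  (order 1).
h: a_k = -4, -8, -40, -100, -336, -896, …
ICs: h(0) = -4.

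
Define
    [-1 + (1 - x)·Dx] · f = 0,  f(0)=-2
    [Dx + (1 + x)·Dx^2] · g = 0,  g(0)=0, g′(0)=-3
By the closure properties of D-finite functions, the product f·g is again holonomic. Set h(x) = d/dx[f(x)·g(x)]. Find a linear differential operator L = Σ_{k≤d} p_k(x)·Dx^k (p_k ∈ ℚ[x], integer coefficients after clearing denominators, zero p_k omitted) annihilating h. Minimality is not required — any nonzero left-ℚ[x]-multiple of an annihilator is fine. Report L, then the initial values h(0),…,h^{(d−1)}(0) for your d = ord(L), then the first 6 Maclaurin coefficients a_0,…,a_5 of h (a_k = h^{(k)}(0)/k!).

L = 4 + (1 + 5·x)·Dx + (-1 + x^2)·Dx^2  (order 2).
h: a_k = 6, 6, 15, 14, 47/2, 111/5, …
ICs: h(0) = 6, h′(0) = 6.

f: a_k = -2, -2, -2, -2, -2, -2, …
g: a_k = 0, -3, 3/2, -1, 3/4, -3/5, …
h₀=f·g: eliminate ⇒ L₀, order ≤ 1·2.
h₀' ⇒ L via d/dx closure of L₀.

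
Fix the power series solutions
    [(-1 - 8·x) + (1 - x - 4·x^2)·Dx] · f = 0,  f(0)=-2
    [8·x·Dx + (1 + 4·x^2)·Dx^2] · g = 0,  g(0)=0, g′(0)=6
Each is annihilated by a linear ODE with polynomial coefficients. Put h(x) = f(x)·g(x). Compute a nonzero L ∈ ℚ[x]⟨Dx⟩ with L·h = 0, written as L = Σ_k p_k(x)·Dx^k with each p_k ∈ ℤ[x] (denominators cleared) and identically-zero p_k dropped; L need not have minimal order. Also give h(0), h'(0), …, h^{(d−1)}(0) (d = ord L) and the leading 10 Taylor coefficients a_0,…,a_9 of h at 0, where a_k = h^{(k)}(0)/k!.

L = (8 + 8·x + 96·x^2) + (2 + 8·x + 16·x^2 + 96·x^3)·Dx + (-1 + x + 4·x^3 + 16·x^4)·Dx^2  (order 2).
h: a_k = 0, -12, -12, -44, -92, -1532/5, -3372/5, -12532/7, -157076/35, -1258988/105, …
ICs: h(0) = 0, h′(0) = -12.

f: a_k = -2, -2, -10, -18, -58, -130, -362, -882, -2330, -5858, …
g: a_k = 0, 6, 0, -8, 0, 96/5, 0, -384/7, 0, 512/3, …
Product ⇒ symmetric product L₀, ord ≤ 2.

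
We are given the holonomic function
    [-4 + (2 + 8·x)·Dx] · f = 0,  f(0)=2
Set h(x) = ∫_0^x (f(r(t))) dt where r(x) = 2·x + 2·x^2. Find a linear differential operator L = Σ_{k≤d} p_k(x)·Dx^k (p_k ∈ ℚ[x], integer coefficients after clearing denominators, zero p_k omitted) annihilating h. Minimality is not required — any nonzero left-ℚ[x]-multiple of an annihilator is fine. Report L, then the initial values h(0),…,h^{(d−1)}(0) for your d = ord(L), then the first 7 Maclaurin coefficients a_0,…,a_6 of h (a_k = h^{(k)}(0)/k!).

L = (-4 - 8·x)·Dx + (1 + 8·x + 8·x^2)·Dx^2  (order 2).
h: a_k = 0, 2, 4, -8/3, 8, -144/5, 352/3, …
ICs: h(0) = 0, h′(0) = 2.

f: a_k = 2, 4, -4, 8, -20, 56, -168, …
L₀ from L_f via x↦r, Dx↦r'^{-1}Dx.
h=∫₀ˣh₀: take L = L₀·Dx.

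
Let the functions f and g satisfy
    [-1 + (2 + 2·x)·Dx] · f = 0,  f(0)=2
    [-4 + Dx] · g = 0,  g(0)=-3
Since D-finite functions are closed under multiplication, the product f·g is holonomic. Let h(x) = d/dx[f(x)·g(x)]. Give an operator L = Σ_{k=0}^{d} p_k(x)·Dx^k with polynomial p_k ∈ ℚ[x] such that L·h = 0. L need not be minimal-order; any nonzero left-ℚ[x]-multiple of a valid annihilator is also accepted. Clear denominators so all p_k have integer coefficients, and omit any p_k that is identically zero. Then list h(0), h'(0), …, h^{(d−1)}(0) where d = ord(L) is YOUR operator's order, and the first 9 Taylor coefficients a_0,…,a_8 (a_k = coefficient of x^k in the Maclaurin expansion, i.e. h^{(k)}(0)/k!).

f: a_k = 2, 1, -1/4, 1/8, -5/64, 7/128, -21/512, 33/1024, -429/16384, …
g: a_k = -3, -12, -24, -32, -32, -128/5, -256/15, -1024/105, -512/105, …
f·g: L₀ = L_f ⊗_s L_g, ord ≤ 1·1.
Differentiate: ansatz ord ≤ ord L₀ ⇒ L.
L = (79 + 144·x + 64·x^2) + (-18 - 34·x - 16·x^2)·Dx  (order 1).
h: a_k = -27, -237/2, -2049/8, -5841/16, -49553/128, -417727/1280, -1167969/5120, -29265889/215040, -243638873/3440640, …
ICs: h(0) = -27.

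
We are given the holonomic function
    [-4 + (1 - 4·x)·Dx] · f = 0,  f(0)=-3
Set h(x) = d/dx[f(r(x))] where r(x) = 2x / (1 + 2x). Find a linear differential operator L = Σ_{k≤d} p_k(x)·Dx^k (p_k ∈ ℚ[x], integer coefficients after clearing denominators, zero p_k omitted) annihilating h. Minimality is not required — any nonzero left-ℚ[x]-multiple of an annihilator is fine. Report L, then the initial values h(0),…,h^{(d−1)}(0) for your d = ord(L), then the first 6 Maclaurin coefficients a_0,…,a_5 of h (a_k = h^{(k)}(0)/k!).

f: a_k = -3, -12, -48, -192, -768, -3072, …
h₀=f(r): pull back L_f along r ⇒ L₀.
Differentiate: ansatz ord ≤ ord L₀ ⇒ L.
L = 12 + (-1 + 6·x)·Dx  (order 1).
h: a_k = -24, -288, -2592, -20736, -155520, -1119744, …
ICs: h(0) = -24.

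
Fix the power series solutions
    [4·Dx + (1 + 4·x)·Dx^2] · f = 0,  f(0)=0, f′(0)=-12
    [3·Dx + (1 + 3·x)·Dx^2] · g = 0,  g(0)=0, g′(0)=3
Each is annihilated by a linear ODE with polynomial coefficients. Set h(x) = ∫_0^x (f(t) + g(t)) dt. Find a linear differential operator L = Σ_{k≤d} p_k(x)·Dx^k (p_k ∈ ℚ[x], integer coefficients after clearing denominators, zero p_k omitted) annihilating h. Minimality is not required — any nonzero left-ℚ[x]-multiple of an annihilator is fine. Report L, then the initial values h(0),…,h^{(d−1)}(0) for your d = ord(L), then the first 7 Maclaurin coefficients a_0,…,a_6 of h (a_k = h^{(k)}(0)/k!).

L = 24·Dx^2 + (14 + 48·x)·Dx^3 + (1 + 7·x + 12·x^2)·Dx^4  (order 4).
h: a_k = 0, 0, -9/2, 13/2, -55/4, 687/20, -943/10, …
ICs: h(0) = 0, h′(0) = 0, h′′(0) = -9, h′′′(0) = 39.

f: a_k = 0, -12, 24, -64, 192, -3072/5, 2048, …
g: a_k = 0, 3, -9/2, 9, -81/4, 243/5, -243/2, …
L₀ := lclm(L_f,L_g); ord L₀ ≤ 2+2.
∫: right-multiply L₀ by Dx.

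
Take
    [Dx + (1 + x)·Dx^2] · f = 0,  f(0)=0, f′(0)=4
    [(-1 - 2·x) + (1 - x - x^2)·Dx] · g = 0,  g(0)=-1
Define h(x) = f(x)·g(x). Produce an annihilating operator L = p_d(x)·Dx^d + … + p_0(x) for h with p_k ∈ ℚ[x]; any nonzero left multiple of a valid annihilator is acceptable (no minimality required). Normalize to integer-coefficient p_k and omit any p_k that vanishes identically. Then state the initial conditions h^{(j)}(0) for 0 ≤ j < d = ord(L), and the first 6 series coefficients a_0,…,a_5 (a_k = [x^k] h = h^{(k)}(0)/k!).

f: a_k = 0, 4, -2, 4/3, -1, 4/5, …
g: a_k = -1, -1, -2, -3, -5, -8, …
L₀ := L_f ⊗_s L_g (sym. prod.), ord ≤ 2.
L = (3 + 4·x) + (1 + 7·x + 5·x^2)·Dx + (-1 + 2·x^2 + x^3)·Dx^2  (order 2).
h: a_k = 0, -4, -2, -22/3, -25/3, -247/15, …
ICs: h(0) = 0, h′(0) = -4.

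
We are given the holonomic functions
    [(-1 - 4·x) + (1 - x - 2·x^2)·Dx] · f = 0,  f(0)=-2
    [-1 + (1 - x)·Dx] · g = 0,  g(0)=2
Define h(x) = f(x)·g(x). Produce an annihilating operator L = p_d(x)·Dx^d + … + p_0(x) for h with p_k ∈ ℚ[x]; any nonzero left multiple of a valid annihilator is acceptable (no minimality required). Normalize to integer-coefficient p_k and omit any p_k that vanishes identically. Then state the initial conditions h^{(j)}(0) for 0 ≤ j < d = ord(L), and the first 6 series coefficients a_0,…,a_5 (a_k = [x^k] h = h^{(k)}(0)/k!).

L = (-2 - 2·x + 6·x^2) + (1 - 2·x - x^2 + 2·x^3)·Dx  (order 1).
h: a_k = -4, -8, -20, -40, -84, -168, …
ICs: h(0) = -4.

f: a_k = -2, -2, -6, -10, -22, -42, …
g: a_k = 2, 2, 2, 2, 2, 2, …
L₀ := L_f ⊗_s L_g (sym. prod.), ord ≤ 1.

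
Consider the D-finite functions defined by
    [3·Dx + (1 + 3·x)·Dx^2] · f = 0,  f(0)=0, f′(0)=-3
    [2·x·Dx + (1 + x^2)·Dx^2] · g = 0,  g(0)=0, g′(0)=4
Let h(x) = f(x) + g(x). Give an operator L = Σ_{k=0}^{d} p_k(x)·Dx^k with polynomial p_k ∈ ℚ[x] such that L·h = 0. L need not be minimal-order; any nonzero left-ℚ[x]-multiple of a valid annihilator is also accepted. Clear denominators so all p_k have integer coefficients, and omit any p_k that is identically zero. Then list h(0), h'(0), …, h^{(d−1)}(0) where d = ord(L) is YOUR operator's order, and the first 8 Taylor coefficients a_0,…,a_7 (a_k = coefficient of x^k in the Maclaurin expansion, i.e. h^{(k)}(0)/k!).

f: a_k = 0, -3, 9/2, -9, 81/4, -243/5, 243/2, -2187/7, …
g: a_k = 0, 4, 0, -4/3, 0, 4/5, 0, -4/7, …
Weyl lclm of L_f,L_g ⇒ L₀ (ord ≤ 4).
L = (-6 - 54·x + 18·x^2 + 18·x^3)·Dx + (-20 - 12·x - 48·x^2 + 36·x^3 + 36·x^4)·Dx^2 + (-3 - 7·x + 6·x^2 + 2·x^3 + 9·x^4 + 9·x^5)·Dx^3  (order 3).
h: a_k = 0, 1, 9/2, -31/3, 81/4, -239/5, 243/2, -313, …
ICs: h(0) = 0, h′(0) = 1, h′′(0) = 9.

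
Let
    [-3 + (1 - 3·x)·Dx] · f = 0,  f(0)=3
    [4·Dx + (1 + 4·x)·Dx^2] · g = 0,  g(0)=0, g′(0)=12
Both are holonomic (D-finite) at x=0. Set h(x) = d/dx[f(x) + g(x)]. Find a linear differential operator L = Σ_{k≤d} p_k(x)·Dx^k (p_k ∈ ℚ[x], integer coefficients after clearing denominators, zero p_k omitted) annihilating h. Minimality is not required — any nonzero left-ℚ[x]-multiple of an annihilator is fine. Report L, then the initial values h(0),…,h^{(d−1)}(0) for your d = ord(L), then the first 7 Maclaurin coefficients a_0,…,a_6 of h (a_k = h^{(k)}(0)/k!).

L = (204 + 144·x) + (11 + 312·x + 288·x^2)·Dx + (-5 - 11·x + 54·x^2 + 72·x^3)·Dx^2  (order 2).
h: a_k = 21, 6, 435, 204, 6717, 834, 95079, …
ICs: h(0) = 21, h′(0) = 6.

f: a_k = 3, 9, 27, 81, 243, 729, 2187, …
g: a_k = 0, 12, -24, 64, -192, 3072/5, -2048, …
L₀ := lclm(L_f,L_g); ord L₀ ≤ 1+2.
Derive L from L₀ (diff closure).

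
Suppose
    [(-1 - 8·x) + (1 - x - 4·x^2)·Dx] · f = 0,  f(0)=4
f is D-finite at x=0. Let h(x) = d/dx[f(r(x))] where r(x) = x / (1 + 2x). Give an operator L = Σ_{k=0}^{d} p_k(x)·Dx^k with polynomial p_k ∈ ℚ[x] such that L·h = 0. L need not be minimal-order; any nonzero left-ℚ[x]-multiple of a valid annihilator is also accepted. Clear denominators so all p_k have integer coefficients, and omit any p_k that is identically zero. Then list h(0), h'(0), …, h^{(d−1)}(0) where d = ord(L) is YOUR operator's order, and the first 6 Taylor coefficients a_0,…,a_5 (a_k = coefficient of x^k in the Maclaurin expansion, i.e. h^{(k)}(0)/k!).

L = (6 + 12·x + 72·x^2 + 80·x^3) + (-1 - 15·x - 54·x^2 - 36·x^3 + 40·x^4)·Dx  (order 1).
h: a_k = 4, 24, -84, 432, -1900, 8136, …
ICs: h(0) = 4.

f: a_k = 4, 4, 20, 36, 116, 260, …
f∘r: x↦r, Dx↦Dx/r' in L_f ⇒ L₀.
Differentiate: ansatz ord ≤ ord L₀ ⇒ L.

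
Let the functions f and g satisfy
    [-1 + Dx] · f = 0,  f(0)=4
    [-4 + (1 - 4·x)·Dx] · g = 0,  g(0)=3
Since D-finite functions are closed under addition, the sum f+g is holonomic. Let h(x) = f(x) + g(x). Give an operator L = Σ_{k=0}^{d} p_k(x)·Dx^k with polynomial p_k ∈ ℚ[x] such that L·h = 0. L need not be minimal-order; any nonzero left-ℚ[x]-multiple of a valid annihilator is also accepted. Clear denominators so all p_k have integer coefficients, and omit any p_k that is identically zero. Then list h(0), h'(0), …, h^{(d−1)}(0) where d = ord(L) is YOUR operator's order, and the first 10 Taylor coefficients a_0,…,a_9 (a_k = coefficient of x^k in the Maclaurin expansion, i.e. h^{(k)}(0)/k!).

f: a_k = 4, 4, 2, 2/3, 1/6, 1/30, 1/180, 1/1260, 1/10080, 1/90720, …
g: a_k = 3, 12, 48, 192, 768, 3072, 12288, 49152, 196608, 786432, …
L₀ := lclm(L_f,L_g); ord L₀ ≤ 1+1.
L = (28 + 16·x) + (-31 - 8·x + 16·x^2)·Dx + (3 - 8·x - 16·x^2)·Dx^2  (order 2).
h: a_k = 7, 16, 50, 578/3, 4609/6, 92161/30, 2211841/180, 61931521/1260, 1981808641/10080, 71345111041/90720, …
ICs: h(0) = 7, h′(0) = 16.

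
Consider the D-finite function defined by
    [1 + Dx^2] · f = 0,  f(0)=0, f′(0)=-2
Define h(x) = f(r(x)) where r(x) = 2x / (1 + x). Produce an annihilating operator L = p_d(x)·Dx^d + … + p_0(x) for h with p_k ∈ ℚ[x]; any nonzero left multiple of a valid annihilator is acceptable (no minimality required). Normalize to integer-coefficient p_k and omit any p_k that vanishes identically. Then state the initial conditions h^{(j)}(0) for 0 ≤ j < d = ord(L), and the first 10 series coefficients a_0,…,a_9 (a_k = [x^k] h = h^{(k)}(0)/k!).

L = 4 + (2 + 6·x + 6·x^2 + 2·x^3)·Dx + (1 + 4·x + 6·x^2 + 4·x^3 + x^4)·Dx^2  (order 2).
h: a_k = 0, -4, 4, -4/3, -4, 172/15, -20, 8836/315, -1516/45, 98524/2835, …
ICs: h(0) = 0, h′(0) = -4.

f: a_k = 0, -2, 0, 1/3, 0, -1/60, 0, 1/2520, 0, -1/181440, …
L₀ from L_f via x↦r, Dx↦r'^{-1}Dx.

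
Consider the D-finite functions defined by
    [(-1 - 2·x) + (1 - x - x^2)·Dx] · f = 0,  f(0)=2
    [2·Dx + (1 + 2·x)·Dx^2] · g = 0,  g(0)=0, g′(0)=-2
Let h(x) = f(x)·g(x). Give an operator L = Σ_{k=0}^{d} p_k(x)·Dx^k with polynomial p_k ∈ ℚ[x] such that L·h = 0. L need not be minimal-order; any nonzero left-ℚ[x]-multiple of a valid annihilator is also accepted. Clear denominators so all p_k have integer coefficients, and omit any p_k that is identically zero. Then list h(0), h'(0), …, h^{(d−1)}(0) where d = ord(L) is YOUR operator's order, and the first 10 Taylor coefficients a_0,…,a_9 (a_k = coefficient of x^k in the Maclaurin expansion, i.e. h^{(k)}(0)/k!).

L = (4 + 8·x) + (10·x + 10·x^2)·Dx + (-1 - x + 3·x^2 + 2·x^3)·Dx^2  (order 2).
h: a_k = 0, -4, 0, -28/3, -4/3, -352/15, -52/15, -6668/105, -104/35, -11356/63, …
ICs: h(0) = 0, h′(0) = -4.

f: a_k = 2, 2, 4, 6, 10, 16, 26, 42, 68, 110, …
g: a_k = 0, -2, 2, -8/3, 4, -32/5, 32/3, -128/7, 32, -512/9, …
f·g: L₀ = L_f ⊗_s L_g, ord ≤ 1·2.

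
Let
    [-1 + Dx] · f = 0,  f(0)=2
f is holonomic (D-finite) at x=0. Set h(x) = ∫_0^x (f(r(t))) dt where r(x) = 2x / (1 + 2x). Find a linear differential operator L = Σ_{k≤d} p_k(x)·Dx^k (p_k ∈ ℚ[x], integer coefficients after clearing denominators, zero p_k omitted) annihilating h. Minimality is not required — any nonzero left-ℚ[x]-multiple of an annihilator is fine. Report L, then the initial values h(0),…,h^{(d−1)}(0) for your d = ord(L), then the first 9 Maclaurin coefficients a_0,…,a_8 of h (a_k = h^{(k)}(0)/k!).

f: a_k = 2, 2, 1, 1/3, 1/12, 1/60, 1/360, 1/2520, 1/20160, …
h₀=f(r): pull back L_f along r ⇒ L₀.
h=∫h₀ ⇒ L = L₀·Dx.
L = -2·Dx + (1 + 4·x + 4·x^2)·Dx^2  (order 2).
h: a_k = 0, 2, 2, -4/3, 2/3, 4/15, -76/45, 1208/315, -2182/315, …
ICs: h(0) = 0, h′(0) = 2.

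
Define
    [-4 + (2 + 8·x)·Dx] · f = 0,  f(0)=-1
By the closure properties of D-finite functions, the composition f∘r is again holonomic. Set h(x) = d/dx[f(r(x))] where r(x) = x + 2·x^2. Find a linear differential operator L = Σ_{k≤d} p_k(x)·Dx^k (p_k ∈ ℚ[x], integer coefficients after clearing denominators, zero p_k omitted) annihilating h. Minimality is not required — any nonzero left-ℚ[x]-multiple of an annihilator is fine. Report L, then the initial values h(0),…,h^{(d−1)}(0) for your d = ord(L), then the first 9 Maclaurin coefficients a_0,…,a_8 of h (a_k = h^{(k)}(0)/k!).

f: a_k = -1, -2, 2, -4, 10, -28, 84, -264, 858, …
h₀=f(r): pull back L_f along r ⇒ L₀.
h=h₀': d/dx-closure on L₀ ⇒ L.
L = 2 + (-1 - 8·x - 24·x^2 - 32·x^3)·Dx  (order 1).
h: a_k = -2, -4, 12, -24, 20, 72, -392, 976, -972, …
ICs: h(0) = -2.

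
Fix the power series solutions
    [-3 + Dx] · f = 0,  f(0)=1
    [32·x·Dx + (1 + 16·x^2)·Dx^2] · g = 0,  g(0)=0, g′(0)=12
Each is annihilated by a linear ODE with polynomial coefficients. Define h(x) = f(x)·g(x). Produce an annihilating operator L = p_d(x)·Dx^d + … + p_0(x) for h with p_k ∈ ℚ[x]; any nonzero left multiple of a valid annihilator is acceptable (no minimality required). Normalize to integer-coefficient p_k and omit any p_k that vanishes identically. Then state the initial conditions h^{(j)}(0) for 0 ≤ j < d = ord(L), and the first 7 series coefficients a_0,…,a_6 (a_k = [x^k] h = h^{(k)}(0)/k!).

f: a_k = 1, 3, 9/2, 9/2, 27/8, 81/40, 81/80, …
g: a_k = 0, 12, 0, -64, 0, 3072/5, 0, …
Product ⇒ symmetric product L₀, ord ≤ 2.
L = (9 - 96·x + 144·x^2) + (-6 + 32·x - 96·x^2)·Dx + (1 + 16·x^2)·Dx^2  (order 2).
h: a_k = 0, 12, 36, -10, -138, 3669/10, 3159/2, …
ICs: h(0) = 0, h′(0) = 12.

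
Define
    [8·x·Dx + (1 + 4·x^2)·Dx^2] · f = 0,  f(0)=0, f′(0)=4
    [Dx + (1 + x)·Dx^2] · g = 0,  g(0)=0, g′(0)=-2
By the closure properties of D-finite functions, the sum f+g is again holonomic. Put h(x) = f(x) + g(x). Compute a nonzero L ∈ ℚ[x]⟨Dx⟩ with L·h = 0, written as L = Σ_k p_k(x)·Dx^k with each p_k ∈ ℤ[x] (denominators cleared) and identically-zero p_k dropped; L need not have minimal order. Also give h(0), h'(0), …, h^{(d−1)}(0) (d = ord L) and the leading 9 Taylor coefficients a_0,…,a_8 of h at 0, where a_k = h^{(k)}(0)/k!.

L = (-8 - 24·x + 96·x^2 + 32·x^3)·Dx + (-10 - 16·x + 72·x^2 + 192·x^3 + 64·x^4)·Dx^2 + (-1 + 7·x + 8·x^2 + 32·x^3 + 48·x^4 + 16·x^5)·Dx^3  (order 3).
h: a_k = 0, 2, 1, -6, 1/2, 62/5, 1/3, -258/7, 1/4, …
ICs: h(0) = 0, h′(0) = 2, h′′(0) = 2.

f: a_k = 0, 4, 0, -16/3, 0, 64/5, 0, -256/7, 0, …
g: a_k = 0, -2, 1, -2/3, 1/2, -2/5, 1/3, -2/7, 1/4, …
Weyl lclm of L_f,L_g ⇒ L₀ (ord ≤ 4).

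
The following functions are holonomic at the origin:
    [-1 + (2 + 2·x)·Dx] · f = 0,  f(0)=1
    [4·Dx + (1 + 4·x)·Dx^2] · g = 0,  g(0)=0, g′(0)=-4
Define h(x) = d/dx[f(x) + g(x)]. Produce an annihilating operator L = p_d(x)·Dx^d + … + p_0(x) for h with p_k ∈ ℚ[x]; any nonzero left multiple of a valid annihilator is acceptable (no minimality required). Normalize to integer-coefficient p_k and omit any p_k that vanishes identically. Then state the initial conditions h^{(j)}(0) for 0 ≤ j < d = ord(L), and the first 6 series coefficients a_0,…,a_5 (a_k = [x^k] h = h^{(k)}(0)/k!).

L = (52 + 16·x) + (125 + 232·x + 80·x^2)·Dx + (14 + 78·x + 96·x^2 + 32·x^3)·Dx^2  (order 2).
h: a_k = -7/2, 63/4, -1021/16, 8187/32, -262109/256, 2097089/512, …
ICs: h(0) = -7/2, h′(0) = 63/4.

f: a_k = 1, 1/2, -1/8, 1/16, -5/128, 7/256, …
g: a_k = 0, -4, 8, -64/3, 64, -1024/5, …
Sum ⇒ L₀ = lclm(L_f,L_g) in ℚ(x)⟨Dx⟩.
Differentiate: ansatz ord ≤ ord L₀ ⇒ L.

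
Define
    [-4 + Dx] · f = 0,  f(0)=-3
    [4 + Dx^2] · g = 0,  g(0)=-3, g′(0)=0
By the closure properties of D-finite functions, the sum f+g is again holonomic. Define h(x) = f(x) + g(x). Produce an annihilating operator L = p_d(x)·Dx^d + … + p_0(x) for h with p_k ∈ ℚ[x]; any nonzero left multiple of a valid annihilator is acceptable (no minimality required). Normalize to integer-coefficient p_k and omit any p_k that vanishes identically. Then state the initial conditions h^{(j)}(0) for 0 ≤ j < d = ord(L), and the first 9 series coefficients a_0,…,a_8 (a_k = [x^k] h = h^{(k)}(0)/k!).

L = -16 + 4·Dx - 4·Dx^2 + Dx^3  (order 3).
h: a_k = -6, -12, -18, -32, -34, -128/5, -84/5, -1024/105, -514/105, …
ICs: h(0) = -6, h′(0) = -12, h′′(0) = -36.

f: a_k = -3, -12, -24, -32, -32, -128/5, -256/15, -1024/105, -512/105, …
g: a_k = -3, 0, 6, 0, -2, 0, 4/15, 0, -2/105, …
L₀ := lclm(L_f,L_g); ord L₀ ≤ 1+2.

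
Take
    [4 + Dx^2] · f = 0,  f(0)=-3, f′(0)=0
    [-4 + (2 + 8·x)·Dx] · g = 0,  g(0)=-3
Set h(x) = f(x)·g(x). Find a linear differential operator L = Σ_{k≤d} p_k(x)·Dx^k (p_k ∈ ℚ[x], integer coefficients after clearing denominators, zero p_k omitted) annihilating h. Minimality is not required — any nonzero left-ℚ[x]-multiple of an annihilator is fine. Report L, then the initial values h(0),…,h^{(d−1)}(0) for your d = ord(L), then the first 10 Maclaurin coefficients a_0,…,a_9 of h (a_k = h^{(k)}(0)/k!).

f: a_k = -3, 0, 6, 0, -2, 0, 4/15, 0, -2/105, 0, …
g: a_k = -3, -6, 6, -12, 30, -84, 252, -792, 2574, -8580, …
L₀ := L_f ⊗_s L_g (sym. prod.), ord ≤ 2.
L = (16 + 32·x + 64·x^2) + (-4 - 16·x)·Dx + (1 + 8·x + 16·x^2)·Dx^2  (order 2).
h: a_k = 9, 18, -36, 0, -48, 192, -2944/5, 9472/5, -219392/35, 740352/35, …
ICs: h(0) = 9, h′(0) = 18.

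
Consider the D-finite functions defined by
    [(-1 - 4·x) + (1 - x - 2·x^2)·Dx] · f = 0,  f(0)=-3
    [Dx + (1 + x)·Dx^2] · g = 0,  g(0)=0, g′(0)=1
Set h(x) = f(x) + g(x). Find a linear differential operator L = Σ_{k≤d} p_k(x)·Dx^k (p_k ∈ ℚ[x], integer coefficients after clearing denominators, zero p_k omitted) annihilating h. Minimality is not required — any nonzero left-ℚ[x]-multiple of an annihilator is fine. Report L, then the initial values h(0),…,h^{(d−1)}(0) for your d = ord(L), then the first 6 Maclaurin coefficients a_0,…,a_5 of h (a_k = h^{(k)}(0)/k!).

L = (42 + 144·x + 144·x^2 + 96·x^3)·Dx + (28 + 172·x + 312·x^2 + 328·x^3 + 160·x^4)·Dx^2 + (-7 - 14·x + 5·x^2 + 56·x^3 + 76·x^4 + 32·x^5)·Dx^3  (order 3).
h: a_k = -3, -2, -19/2, -44/3, -133/4, -314/5, …
ICs: h(0) = -3, h′(0) = -2, h′′(0) = -19.

f: a_k = -3, -3, -9, -15, -33, -63, …
g: a_k = 0, 1, -1/2, 1/3, -1/4, 1/5, …
Sum ⇒ L₀ = lclm(L_f,L_g) in ℚ(x)⟨Dx⟩.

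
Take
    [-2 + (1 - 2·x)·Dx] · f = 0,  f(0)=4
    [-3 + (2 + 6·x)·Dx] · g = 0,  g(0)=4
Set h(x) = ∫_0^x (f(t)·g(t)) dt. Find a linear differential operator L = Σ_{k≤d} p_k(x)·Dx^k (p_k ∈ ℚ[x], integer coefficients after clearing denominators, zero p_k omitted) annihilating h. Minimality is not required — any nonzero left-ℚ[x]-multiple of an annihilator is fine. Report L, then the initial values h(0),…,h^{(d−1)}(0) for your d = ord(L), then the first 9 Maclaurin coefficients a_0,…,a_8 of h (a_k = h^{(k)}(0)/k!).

f: a_k = 4, 8, 16, 32, 64, 128, 256, 512, 1024, …
g: a_k = 4, 6, -9/2, 27/4, -405/32, 1701/64, -15309/256, 72171/512, -2814669/8192, …
L₀ := L_f ⊗_s L_g (sym. prod.), ord ≤ 1.
h=∫h₀ ⇒ L = L₀·Dx.
L = (7 + 6·x)·Dx + (-2 - 2·x + 12·x^2)·Dx^2  (order 2).
h: a_k = 0, 16, 28, 94/3, 215/4, 607/8, 13841/96, 95419/448, 453847/1024, …
ICs: h(0) = 0, h′(0) = 16.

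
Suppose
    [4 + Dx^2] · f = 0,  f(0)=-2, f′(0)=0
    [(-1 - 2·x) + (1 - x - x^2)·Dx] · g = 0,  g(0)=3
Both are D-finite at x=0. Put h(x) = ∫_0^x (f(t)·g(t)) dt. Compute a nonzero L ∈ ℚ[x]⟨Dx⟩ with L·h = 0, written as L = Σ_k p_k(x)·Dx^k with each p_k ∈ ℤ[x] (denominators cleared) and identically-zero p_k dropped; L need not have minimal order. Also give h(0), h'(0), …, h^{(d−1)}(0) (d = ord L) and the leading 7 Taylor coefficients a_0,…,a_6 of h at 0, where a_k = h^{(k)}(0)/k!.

f: a_k = -2, 0, 4, 0, -4/3, 0, 8/45, …
g: a_k = 3, 3, 6, 9, 15, 24, 39, …
L₀ := L_f ⊗_s L_g (sym. prod.), ord ≤ 2.
∫: right-multiply L₀ by Dx.
L = (-2 + 4·x + 4·x^2)·Dx + (2 + 4·x)·Dx^2 + (-1 + x + x^2)·Dx^3  (order 3).
h: a_k = 0, -6, -3, 0, -3/2, -2, -8/3, …
ICs: h(0) = 0, h′(0) = -6, h′′(0) = -6.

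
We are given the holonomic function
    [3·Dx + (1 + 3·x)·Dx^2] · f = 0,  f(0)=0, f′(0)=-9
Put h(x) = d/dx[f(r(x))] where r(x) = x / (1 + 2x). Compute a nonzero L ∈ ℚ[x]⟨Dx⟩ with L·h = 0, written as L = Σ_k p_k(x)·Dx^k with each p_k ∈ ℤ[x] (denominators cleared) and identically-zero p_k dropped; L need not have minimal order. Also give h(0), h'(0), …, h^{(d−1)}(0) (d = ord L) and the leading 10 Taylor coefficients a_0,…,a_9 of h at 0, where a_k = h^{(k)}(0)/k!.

f: a_k = 0, -9, 27/2, -27, 243/4, -729/5, 729/2, -6561/7, 19683/8, -6561, …
L₀ from L_f via x↦r, Dx↦r'^{-1}Dx.
Differentiate: ansatz ord ≤ ord L₀ ⇒ L.
L = (7 + 20·x) + (1 + 7·x + 10·x^2)·Dx  (order 1).
h: a_k = -9, 63, -351, 1827, -9279, 46683, -233991, 1171107, -5857839, 29293803, …
ICs: h(0) = -9.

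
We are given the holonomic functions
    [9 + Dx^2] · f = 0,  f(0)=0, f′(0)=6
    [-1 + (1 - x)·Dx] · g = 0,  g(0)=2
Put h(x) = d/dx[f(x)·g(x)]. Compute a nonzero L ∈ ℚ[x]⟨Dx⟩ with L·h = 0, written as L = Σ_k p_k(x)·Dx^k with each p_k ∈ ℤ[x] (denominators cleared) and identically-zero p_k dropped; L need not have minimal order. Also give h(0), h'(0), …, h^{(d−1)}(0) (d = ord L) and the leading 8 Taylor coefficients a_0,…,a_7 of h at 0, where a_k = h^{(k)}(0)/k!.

L = (7 - 18·x + 9·x^2) + (-2 + 2·x)·Dx + (1 - 2·x + x^2)·Dx^2  (order 2).
h: a_k = 12, 24, -18, -24, 21/2, 63/5, 51/20, 102/35, …
ICs: h(0) = 12, h′(0) = 24.

f: a_k = 0, 6, 0, -9, 0, 81/20, 0, -243/280, …
g: a_k = 2, 2, 2, 2, 2, 2, 2, 2, …
Sym-product of L_f,L_g gives L₀ (≤ ord 2).
Differentiate: ansatz ord ≤ ord L₀ ⇒ L.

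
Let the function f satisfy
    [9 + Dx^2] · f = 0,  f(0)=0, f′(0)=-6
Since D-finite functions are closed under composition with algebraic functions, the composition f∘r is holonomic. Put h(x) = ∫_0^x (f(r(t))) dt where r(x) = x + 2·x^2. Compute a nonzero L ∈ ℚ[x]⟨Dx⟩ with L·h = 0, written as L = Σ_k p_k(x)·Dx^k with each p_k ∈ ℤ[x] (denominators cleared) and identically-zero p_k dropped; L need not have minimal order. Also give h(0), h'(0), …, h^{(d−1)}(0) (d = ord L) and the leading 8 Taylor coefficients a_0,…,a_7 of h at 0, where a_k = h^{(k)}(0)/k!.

f: a_k = 0, -6, 0, 9, 0, -81/20, 0, 243/280, …
Change of var in L_f (x↦r) gives L₀.
h=∫h₀ ⇒ L = L₀·Dx.
L = (9 + 108·x + 432·x^2 + 576·x^3)·Dx - 4·Dx^2 + (1 + 4·x)·Dx^3  (order 3).
h: a_k = 0, 0, -3, -4, 9/4, 54/5, 693/40, 9/2, …
ICs: h(0) = 0, h′(0) = 0, h′′(0) = -6.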